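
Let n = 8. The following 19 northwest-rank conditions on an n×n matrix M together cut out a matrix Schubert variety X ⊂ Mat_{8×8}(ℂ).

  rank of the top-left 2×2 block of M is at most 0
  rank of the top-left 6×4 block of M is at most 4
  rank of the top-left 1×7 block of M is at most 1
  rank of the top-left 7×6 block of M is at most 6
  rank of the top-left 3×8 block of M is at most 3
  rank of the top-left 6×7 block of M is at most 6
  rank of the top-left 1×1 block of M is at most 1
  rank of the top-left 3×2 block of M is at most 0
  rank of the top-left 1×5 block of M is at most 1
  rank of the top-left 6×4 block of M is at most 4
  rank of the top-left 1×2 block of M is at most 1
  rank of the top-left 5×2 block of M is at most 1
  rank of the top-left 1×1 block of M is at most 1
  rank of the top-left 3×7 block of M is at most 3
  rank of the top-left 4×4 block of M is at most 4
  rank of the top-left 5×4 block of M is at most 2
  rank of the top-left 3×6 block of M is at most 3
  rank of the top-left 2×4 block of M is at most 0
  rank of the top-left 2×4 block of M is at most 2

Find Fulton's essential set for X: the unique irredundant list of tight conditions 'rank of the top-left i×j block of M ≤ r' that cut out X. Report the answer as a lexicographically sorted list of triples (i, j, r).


Propagating the 19 rank bounds to every northwest block:

  R[1]: 0 0 0 0 1 1 1 1
  R[2]: 0 0 0 0 1 2 2 2
  R[3]: 0 0 1 1 2 3 3 3
  R[4]: 1 1 2 2 3 4 4 4
  R[5]: 1 1 2 2 3 4 5 5
  R[6]: 1 2 3 3 4 5 6 6
  R[7]: 1 2 3 4 5 6 7 7
  R[8]: 1 2 3 4 5 6 7 8

giving w = (5, 6, 3, 1, 7, 2, 4, 8) via Δ²R.

Fulton essential set (4 of the 12 Rothe cells):

[(2, 4, 0), (3, 2, 0), (5, 2, 1), (5, 4, 2)]


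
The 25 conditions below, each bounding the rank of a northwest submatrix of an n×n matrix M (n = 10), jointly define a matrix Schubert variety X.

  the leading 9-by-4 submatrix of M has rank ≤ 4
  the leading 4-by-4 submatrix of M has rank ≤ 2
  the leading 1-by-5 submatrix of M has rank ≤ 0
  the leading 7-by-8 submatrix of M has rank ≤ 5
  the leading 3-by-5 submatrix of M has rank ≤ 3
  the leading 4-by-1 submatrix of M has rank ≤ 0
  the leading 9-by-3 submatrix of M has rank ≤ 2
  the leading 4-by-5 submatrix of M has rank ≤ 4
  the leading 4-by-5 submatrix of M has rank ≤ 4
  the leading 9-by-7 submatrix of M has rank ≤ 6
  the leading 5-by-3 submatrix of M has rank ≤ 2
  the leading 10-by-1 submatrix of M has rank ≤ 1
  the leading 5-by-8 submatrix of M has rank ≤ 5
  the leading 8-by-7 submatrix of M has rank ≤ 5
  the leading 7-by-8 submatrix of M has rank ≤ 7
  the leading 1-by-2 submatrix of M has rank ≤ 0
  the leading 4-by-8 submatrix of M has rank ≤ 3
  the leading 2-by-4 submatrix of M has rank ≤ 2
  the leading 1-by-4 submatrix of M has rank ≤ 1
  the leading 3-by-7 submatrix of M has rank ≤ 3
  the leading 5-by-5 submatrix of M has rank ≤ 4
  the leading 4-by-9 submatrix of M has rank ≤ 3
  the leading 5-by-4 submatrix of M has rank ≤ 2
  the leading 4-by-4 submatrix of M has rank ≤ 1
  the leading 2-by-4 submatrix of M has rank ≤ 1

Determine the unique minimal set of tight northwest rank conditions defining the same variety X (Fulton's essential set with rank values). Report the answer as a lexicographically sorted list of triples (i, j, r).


Computing R[i][j] = min implied NW-rank bound (n=10, 25 conditions):

  0  0  0  0  0  1  1  1  1  1
  0  1  1  1  1  2  2  2  2  2
  0  1  1  1  2  3  3  3  3  3
  0  1  1  1  2  3  3  3  3  4
  1  2  2  2  3  4  4  4  4  5
  1  2  2  3  4  5  5  5  5  6
  1  2  2  3  4  5  5  5  6  7
  1  2  2  3  4  5  5  6  7  8
  1  2  2  3  4  5  6  7  8  9
  1  2  3  4  5  6  7  8  9  10

giving w = (6, 2, 5, 10, 1, 4, 9, 8, 7, 3) via Δ²R.

|D(w)|=22, |Ess(w)|=7:

[(1, 5, 0), (4, 1, 0), (4, 4, 1), (4, 9, 3), (7, 8, 5), (8, 7, 5), (9, 3, 2)]


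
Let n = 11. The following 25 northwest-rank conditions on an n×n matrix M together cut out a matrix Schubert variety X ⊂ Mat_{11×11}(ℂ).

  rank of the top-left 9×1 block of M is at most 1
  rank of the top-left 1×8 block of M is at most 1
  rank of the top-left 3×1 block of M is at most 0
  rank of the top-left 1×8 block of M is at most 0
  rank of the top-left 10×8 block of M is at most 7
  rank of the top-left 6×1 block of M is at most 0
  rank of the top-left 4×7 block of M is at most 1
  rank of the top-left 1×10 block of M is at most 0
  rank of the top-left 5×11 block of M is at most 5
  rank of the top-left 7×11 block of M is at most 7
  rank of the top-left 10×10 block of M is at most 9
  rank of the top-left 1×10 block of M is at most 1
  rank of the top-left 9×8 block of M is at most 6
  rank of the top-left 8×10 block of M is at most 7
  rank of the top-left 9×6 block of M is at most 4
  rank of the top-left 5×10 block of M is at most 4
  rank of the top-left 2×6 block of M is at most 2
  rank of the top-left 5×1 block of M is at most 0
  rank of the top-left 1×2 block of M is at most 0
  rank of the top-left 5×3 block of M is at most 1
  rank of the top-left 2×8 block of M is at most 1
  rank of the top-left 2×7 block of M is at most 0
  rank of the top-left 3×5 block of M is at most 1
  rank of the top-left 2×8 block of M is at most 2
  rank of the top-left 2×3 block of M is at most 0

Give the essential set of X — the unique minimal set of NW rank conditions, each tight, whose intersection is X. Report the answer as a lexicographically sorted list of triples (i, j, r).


The tightest implied rank at each (i,j), from the 25 conditions:

  i=1: 0  0  0  0  0  0  0  0  0  0  1
  i=2: 0  0  0  0  0  0  0  1  1  1  2
  i=3: 0  1  1  1  1  1  1  2  2  2  3
  i=4: 0  1  1  1  1  1  1  2  3  3  4
  i=5: 0  1  1  2  2  2  2  3  4  4  5
  i=6: 0  1  2  3  3  3  3  4  5  5  6
  i=7: 1  2  3  4  4  4  4  5  6  6  7
  i=8: 1  2  3  4  4  4  5  6  7  7  8
  i=9: 1  2  3  4  4  4  5  6  7  8  9
  i=10: 1  2  3  4  5  5  6  7  8  9  10
  i=11: 1  2  3  4  5  6  7  8  9  10  11

second differences of R give the permutation w = (11, 8, 2, 9, 4, 3, 1, 7, 10, 5, 6).

Rothe diagram D(w) (31 cells), 6 SE-corners (essential conditions):

[(1, 10, 0), (2, 7, 0), (4, 7, 1), (5, 3, 1), (6, 1, 0), (9, 6, 4)]


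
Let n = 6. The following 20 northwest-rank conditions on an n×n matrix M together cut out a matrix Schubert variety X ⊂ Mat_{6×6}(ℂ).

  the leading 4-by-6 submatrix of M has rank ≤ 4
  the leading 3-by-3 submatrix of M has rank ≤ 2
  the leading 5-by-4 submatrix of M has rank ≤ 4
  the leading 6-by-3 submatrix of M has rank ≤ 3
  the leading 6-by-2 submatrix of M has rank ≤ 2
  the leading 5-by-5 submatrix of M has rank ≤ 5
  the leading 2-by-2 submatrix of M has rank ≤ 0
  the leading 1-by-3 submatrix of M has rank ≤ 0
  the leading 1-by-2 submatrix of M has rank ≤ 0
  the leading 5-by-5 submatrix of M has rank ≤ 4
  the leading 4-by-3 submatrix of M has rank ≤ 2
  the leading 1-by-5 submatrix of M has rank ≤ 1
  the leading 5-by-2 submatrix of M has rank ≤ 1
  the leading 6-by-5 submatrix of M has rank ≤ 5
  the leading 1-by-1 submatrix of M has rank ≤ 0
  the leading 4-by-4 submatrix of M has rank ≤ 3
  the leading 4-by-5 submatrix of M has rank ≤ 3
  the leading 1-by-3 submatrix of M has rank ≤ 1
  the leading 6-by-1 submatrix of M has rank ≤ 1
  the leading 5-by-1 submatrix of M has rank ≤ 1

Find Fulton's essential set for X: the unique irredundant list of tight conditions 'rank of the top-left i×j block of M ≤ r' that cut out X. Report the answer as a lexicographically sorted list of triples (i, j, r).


The tightest implied rank at each (i,j), from the 20 conditions:

  i=1: 0 | 0 | 0 | 1 | 1 | 1
  i=2: 0 | 0 | 1 | 2 | 2 | 2
  i=3: 1 | 1 | 2 | 3 | 3 | 3
  i=4: 1 | 1 | 2 | 3 | 3 | 4
  i=5: 1 | 1 | 2 | 3 | 4 | 5
  i=6: 1 | 2 | 3 | 4 | 5 | 6

so w = (4, 3, 1, 6, 5, 2).

4 SE-corners of the 8-cell Rothe diagram give Ess(w):

[(1, 3, 0), (2, 2, 0), (4, 5, 3), (5, 2, 1)]


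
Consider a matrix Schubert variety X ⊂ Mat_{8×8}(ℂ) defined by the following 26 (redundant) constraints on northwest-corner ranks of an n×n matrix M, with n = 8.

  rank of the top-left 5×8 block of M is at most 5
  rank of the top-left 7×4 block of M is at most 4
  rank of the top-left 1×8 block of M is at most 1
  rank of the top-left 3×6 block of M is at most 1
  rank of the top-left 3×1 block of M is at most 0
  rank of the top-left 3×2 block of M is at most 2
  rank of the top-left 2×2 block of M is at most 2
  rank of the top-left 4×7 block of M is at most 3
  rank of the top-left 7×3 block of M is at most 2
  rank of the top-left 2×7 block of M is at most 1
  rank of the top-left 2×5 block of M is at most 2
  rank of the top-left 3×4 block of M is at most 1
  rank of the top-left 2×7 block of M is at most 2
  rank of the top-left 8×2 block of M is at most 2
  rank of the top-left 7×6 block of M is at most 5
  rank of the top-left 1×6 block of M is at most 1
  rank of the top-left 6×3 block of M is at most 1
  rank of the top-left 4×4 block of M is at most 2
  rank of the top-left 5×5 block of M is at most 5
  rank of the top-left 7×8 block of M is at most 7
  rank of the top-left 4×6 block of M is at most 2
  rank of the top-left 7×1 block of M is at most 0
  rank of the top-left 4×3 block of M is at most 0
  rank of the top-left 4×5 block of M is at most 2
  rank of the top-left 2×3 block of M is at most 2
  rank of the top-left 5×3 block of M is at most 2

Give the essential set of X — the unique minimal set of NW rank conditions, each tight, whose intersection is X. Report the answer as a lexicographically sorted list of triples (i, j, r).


Propagating the 26 rank bounds to every northwest block:

  i=1: 0 0 0 1 1 1 1 1
  i=2: 0 0 0 1 1 1 1 2
  i=3: 0 0 0 1 1 1 2 3
  i=4: 0 0 0 1 2 2 3 4
  i=5: 0 1 1 2 3 3 4 5
  i=6: 0 1 1 2 3 4 5 6
  i=7: 0 1 2 3 4 5 6 7
  i=8: 1 2 3 4 5 6 7 8

so w = (4, 8, 7, 5, 2, 6, 3, 1).

Fulton essential set (5 of the 21 Rothe cells):

[(2, 7, 1), (3, 6, 1), (4, 3, 0), (6, 3, 1), (7, 1, 0)]


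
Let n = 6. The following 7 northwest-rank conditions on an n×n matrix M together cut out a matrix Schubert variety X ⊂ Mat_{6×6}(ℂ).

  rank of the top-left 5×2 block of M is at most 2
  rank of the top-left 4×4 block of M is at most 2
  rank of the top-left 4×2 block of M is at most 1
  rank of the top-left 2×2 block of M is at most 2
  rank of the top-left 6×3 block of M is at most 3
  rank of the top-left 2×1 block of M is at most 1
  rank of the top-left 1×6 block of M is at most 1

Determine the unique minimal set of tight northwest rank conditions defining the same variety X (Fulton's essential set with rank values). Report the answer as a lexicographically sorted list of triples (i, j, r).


The tightest implied rank at each (i,j), from the 7 conditions:

  1 1 1 1 1 1
  1 1 2 2 2 2
  1 1 2 2 3 3
  1 1 2 2 3 4
  1 2 3 3 4 5
  1 2 3 4 5 6

hence w(1..6) = (1, 3, 5, 6, 2, 4).

ℓ(w)=5; the 2 essential cells (i,j,r):

[(4, 2, 1), (4, 4, 2)]


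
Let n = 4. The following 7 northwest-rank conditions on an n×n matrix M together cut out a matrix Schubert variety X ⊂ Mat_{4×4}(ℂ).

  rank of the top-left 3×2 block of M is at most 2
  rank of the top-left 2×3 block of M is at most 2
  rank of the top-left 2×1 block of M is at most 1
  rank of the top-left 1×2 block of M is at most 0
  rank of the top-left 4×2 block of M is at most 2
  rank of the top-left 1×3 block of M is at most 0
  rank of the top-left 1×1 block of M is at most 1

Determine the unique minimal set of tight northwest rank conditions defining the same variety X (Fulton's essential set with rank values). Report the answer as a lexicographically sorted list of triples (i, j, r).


Rank table r_w(4×4) implied by the 7 constraints:

  row 1: 0  0  0  1
  row 2: 1  1  1  2
  row 3: 1  2  2  3
  row 4: 1  2  3  4

giving w = (4, 1, 2, 3) via Δ²R.

ℓ(w)=3; the 1 essential cell (i,j,r):

[(1, 3, 0)]


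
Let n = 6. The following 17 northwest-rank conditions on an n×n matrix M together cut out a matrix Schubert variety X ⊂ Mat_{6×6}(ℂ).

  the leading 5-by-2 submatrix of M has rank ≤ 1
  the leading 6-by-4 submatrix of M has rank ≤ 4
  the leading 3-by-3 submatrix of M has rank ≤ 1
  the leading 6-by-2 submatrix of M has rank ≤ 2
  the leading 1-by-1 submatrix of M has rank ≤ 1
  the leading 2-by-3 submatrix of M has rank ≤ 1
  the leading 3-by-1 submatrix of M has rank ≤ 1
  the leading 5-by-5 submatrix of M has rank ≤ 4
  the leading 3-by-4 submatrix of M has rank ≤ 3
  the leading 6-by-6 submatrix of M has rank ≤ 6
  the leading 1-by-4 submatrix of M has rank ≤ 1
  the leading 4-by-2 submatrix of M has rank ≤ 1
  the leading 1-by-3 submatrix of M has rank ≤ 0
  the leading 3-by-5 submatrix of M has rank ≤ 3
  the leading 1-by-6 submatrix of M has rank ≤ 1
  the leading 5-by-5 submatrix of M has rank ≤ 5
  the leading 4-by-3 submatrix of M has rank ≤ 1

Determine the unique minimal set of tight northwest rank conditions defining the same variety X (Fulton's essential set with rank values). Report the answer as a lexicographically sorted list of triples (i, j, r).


Rank table r_w(6×6) implied by the 17 constraints:

  row 1: 0 0 0 1 1 1
  row 2: 1 1 1 2 2 2
  row 3: 1 1 1 2 3 3
  row 4: 1 1 1 2 3 4
  row 5: 1 1 2 3 4 5
  row 6: 1 2 3 4 5 6

so w = (4, 1, 5, 6, 3, 2).

Rothe diagram D(w) (8 cells), 3 SE-corners (essential conditions):

[(1, 3, 0), (4, 3, 1), (5, 2, 1)]


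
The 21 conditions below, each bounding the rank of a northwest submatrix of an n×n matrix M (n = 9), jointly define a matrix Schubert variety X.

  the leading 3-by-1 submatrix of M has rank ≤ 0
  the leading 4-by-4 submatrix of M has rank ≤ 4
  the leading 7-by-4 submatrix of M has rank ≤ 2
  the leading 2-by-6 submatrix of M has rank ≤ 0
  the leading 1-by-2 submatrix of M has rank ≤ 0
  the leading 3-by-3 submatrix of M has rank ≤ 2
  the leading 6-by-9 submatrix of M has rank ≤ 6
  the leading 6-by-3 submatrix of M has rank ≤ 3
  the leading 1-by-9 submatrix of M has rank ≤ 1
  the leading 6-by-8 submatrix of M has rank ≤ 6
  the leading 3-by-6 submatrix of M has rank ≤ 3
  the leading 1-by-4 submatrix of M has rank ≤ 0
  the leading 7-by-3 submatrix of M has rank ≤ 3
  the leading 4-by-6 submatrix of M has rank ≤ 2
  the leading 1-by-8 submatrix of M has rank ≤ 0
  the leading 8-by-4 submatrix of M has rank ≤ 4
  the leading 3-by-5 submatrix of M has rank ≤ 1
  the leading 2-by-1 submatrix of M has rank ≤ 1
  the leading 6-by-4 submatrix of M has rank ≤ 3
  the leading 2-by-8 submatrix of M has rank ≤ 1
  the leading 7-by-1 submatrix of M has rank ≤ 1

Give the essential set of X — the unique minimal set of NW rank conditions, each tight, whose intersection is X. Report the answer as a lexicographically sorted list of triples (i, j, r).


Computing R[i][j] = min implied NW-rank bound (n=9, 21 conditions):

  i=1: 0 | 0 | 0 | 0 | 0 | 0 | 0 | 0 | 1
  i=2: 0 | 0 | 0 | 0 | 0 | 0 | 1 | 1 | 2
  i=3: 0 | 1 | 1 | 1 | 1 | 1 | 2 | 2 | 3
  i=4: 1 | 2 | 2 | 2 | 2 | 2 | 3 | 3 | 4
  i=5: 1 | 2 | 2 | 2 | 3 | 3 | 4 | 4 | 5
  i=6: 1 | 2 | 2 | 2 | 3 | 4 | 5 | 5 | 6
  i=7: 1 | 2 | 2 | 2 | 3 | 4 | 5 | 6 | 7
  i=8: 1 | 2 | 3 | 3 | 4 | 5 | 6 | 7 | 8
  i=9: 1 | 2 | 3 | 4 | 5 | 6 | 7 | 8 | 9

reading off 1-entries of Δ²R: w = (9, 7, 2, 1, 5, 6, 8, 3, 4).

4 SE-corners of the 21-cell Rothe diagram give Ess(w):

[(1, 8, 0), (2, 6, 0), (3, 1, 0), (7, 4, 2)]


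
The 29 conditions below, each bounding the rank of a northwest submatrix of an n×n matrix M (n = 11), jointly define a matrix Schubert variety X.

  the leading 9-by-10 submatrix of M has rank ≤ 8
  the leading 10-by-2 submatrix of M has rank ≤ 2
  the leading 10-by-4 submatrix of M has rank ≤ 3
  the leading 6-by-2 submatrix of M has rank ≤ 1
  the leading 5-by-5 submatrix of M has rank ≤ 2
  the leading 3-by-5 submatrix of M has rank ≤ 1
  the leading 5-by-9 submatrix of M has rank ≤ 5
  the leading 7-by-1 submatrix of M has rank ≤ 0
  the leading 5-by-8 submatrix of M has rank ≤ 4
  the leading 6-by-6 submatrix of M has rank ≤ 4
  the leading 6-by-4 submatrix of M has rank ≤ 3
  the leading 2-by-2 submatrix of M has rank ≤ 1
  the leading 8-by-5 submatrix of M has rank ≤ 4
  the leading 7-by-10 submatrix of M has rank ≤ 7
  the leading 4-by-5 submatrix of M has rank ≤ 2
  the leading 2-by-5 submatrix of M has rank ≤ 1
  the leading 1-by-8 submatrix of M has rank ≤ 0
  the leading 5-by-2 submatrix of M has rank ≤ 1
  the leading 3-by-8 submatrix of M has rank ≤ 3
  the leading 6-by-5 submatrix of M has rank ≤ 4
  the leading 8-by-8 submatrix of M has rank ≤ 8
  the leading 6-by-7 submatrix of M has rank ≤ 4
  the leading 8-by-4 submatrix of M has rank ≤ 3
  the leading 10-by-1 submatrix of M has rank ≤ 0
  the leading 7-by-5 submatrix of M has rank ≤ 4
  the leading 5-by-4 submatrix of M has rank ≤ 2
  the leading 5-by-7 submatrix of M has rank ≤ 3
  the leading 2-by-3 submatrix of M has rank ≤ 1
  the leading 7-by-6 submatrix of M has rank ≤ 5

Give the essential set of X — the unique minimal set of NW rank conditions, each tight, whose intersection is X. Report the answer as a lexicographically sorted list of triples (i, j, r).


Propagating the 29 rank bounds to every northwest block:

  0, 0, 0, 0, 0, 0, 0, 0, 1, 1, 1
  0, 1, 1, 1, 1, 1, 1, 1, 2, 2, 2
  0, 1, 1, 1, 1, 2, 2, 2, 3, 3, 3
  0, 1, 2, 2, 2, 3, 3, 3, 4, 4, 4
  0, 1, 2, 2, 2, 3, 3, 4, 5, 5, 5
  0, 1, 2, 3, 3, 4, 4, 5, 6, 6, 6
  0, 1, 2, 3, 4, 5, 5, 6, 7, 7, 7
  0, 1, 2, 3, 4, 5, 6, 7, 8, 8, 8
  0, 1, 2, 3, 4, 5, 6, 7, 8, 8, 9
  0, 1, 2, 3, 4, 5, 6, 7, 8, 9, 10
  1, 2, 3, 4, 5, 6, 7, 8, 9, 10, 11

second differences of R give the permutation w = (9, 2, 6, 3, 8, 4, 5, 7, 11, 10, 1).

Rothe diagram D(w) (24 cells), 6 SE-corners (essential conditions):

[(1, 8, 0), (3, 5, 1), (5, 5, 2), (5, 7, 3), (9, 10, 8), (10, 1, 0)]


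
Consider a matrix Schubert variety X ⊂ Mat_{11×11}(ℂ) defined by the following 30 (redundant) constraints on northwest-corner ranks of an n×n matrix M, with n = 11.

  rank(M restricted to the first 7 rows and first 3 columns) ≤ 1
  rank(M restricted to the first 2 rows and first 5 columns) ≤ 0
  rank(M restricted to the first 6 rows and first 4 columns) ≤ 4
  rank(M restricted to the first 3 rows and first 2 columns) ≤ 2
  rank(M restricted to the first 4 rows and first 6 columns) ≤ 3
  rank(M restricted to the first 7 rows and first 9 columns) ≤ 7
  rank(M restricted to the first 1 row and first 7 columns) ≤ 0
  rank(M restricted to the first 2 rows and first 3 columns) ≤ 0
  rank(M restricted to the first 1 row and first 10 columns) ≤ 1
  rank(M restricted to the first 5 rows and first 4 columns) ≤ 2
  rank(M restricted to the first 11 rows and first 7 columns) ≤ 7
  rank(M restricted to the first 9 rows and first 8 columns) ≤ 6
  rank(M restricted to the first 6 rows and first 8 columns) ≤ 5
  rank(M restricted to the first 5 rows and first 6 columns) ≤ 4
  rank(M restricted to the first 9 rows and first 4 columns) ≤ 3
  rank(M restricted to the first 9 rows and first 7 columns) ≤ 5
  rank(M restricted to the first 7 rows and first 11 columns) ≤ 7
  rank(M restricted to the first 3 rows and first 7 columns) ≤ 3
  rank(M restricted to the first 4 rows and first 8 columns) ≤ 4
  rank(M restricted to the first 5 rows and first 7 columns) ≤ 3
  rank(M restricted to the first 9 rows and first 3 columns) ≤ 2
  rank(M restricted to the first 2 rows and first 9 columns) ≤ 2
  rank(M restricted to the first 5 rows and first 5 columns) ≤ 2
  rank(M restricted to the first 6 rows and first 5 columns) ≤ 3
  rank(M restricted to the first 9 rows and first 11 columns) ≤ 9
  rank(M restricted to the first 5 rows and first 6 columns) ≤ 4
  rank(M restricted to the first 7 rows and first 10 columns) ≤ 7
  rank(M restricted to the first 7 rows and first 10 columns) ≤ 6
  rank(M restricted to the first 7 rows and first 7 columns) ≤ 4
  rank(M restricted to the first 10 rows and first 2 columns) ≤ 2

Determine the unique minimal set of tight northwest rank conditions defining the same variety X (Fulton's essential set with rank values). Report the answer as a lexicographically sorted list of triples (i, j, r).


The tightest implied rank at each (i,j), from the 30 conditions:

  0  0  0  0  0  0  0  1  1  1  1
  0  0  0  0  0  1  1  2  2  2  2
  1  1  1  1  1  2  2  3  3  3  3
  1  1  1  2  2  3  3  4  4  4  4
  1  1  1  2  2  3  3  4  5  5  5
  1  1  1  2  3  4  4  5  6  6  6
  1  1  1  2  3  4  4  5  6  6  7
  1  2  2  3  4  5  5  6  7  7  8
  1  2  2  3  4  5  5  6  7  8  9
  1  2  3  4  5  6  6  7  8  9  10
  1  2  3  4  5  6  7  8  9  10  11

giving w = (8, 6, 1, 4, 9, 5, 11, 2, 10, 3, 7) via Δ²R.

9 SE-corners of the 26-cell Rothe diagram give Ess(w):

[(1, 7, 0), (2, 5, 0), (5, 5, 2), (5, 7, 3), (7, 3, 1), (7, 7, 4), (7, 10, 6), (9, 3, 2), (9, 7, 5)]


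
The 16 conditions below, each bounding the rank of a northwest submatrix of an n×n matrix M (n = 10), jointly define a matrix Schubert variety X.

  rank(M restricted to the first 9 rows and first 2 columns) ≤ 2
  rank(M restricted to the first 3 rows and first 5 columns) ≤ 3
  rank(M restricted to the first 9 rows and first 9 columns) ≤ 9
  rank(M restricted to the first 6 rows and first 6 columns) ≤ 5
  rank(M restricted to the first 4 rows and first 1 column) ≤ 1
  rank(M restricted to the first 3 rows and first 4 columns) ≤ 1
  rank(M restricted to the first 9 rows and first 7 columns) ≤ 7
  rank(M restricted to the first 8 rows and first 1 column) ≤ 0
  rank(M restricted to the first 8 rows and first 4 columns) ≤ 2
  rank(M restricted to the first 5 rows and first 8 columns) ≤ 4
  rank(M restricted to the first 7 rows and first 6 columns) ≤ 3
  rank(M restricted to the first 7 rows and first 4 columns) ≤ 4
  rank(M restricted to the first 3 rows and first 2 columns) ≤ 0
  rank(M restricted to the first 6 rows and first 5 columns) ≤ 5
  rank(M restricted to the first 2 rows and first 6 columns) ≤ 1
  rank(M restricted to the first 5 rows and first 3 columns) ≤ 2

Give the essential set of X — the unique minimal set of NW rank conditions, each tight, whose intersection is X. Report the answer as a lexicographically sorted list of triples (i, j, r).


Reconstructing r_w from the 16 given conditions:

  0  0  1  1  1  1  1  1  1  1
  0  0  1  1  1  1  2  2  2  2
  0  0  1  1  2  2  3  3  3  3
  0  1  2  2  3  3  4  4  4  4
  0  1  2  2  3  3  4  4  5  5
  0  1  2  2  3  3  4  5  6  6
  0  1  2  2  3  3  4  5  6  7
  0  1  2  2  3  4  5  6  7  8
  1  2  3  3  4  5  6  7  8  9
  1  2  3  4  5  6  7  8  9  10

so w = (3, 7, 5, 2, 9, 8, 10, 6, 1, 4).

7 SE-corners of the 23-cell Rothe diagram give Ess(w):

[(2, 6, 1), (3, 2, 0), (3, 4, 1), (5, 8, 4), (7, 6, 3), (8, 1, 0), (8, 4, 2)]


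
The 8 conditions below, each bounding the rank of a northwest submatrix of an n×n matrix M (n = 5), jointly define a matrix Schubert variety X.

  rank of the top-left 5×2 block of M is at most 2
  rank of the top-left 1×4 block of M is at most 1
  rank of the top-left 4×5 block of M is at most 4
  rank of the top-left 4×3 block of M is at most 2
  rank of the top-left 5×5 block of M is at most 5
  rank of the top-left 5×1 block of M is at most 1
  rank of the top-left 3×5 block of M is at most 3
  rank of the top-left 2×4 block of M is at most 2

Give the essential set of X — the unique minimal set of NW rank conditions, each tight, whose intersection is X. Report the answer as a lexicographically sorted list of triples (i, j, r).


Propagating the 8 rank bounds to every northwest block:

  row 1: 1, 1, 1, 1, 1
  row 2: 1, 2, 2, 2, 2
  row 3: 1, 2, 2, 3, 3
  row 4: 1, 2, 2, 3, 4
  row 5: 1, 2, 3, 4, 5

giving w = (1, 2, 4, 5, 3) via Δ²R.

|D(w)|=2, |Ess(w)|=1:

[(4, 3, 2)]


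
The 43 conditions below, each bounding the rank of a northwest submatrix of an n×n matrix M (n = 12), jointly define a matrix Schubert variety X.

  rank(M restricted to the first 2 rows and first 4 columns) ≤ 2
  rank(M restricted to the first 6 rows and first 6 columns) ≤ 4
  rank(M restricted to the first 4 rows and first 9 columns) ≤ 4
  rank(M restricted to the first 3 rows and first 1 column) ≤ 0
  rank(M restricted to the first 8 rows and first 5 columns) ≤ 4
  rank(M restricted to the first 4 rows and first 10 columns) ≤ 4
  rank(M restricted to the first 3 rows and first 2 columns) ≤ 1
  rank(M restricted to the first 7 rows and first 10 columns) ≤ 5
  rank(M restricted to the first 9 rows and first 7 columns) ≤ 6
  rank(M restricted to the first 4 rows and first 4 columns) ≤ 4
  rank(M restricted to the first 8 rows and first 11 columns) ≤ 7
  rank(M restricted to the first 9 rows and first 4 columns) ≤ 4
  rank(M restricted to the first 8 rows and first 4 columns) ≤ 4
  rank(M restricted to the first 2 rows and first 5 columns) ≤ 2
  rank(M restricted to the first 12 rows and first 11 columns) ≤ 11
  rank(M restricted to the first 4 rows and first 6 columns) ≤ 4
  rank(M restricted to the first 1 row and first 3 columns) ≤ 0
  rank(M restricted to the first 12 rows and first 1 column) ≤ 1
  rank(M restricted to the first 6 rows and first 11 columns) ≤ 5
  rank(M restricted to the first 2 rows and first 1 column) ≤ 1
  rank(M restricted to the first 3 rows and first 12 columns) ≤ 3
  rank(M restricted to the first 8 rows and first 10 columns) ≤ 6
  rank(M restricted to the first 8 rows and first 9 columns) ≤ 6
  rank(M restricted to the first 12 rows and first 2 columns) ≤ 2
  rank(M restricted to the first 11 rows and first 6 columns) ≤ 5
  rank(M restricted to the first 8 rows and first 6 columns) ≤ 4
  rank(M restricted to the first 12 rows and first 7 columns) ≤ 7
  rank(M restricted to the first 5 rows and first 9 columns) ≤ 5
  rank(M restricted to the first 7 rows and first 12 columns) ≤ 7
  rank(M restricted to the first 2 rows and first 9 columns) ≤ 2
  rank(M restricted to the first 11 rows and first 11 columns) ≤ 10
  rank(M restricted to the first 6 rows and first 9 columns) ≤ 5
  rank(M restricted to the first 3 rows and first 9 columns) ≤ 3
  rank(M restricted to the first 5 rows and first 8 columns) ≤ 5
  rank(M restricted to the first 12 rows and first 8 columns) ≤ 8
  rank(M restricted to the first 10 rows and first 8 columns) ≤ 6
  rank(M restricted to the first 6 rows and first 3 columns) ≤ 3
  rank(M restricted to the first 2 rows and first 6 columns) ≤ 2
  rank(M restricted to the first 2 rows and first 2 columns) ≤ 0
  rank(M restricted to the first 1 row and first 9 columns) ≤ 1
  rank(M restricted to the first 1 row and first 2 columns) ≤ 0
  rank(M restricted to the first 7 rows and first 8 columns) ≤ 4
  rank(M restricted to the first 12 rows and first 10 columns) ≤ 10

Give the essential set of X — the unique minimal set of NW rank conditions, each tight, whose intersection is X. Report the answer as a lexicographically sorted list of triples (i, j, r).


Propagating the 43 rank bounds to every northwest block:

  i=1: 0  0  0  1  1  1  1  1  1  1  1  1
  i=2: 0  0  1  2  2  2  2  2  2  2  2  2
  i=3: 0  1  2  3  3  3  3  3  3  3  3  3
  i=4: 1  2  3  4  4  4  4  4  4  4  4  4
  i=5: 1  2  3  4  4  4  4  4  5  5  5  5
  i=6: 1  2  3  4  4  4  4  4  5  5  5  6
  i=7: 1  2  3  4  4  4  4  4  5  5  6  7
  i=8: 1  2  3  4  4  4  5  5  6  6  7  8
  i=9: 1  2  3  4  5  5  6  6  7  7  8  9
  i=10: 1  2  3  4  5  5  6  6  7  8  9  10
  i=11: 1  2  3  4  5  5  6  7  8  9  10  11
  i=12: 1  2  3  4  5  6  7  8  9  10  11  12

hence w(1..12) = (4, 3, 2, 1, 9, 12, 11, 7, 5, 10, 8, 6).

Rothe diagram D(w) (26 cells), 9 SE-corners (essential conditions):

[(1, 3, 0), (2, 2, 0), (3, 1, 0), (6, 11, 5), (7, 8, 4), (7, 10, 5), (8, 6, 4), (10, 8, 6), (11, 6, 5)]


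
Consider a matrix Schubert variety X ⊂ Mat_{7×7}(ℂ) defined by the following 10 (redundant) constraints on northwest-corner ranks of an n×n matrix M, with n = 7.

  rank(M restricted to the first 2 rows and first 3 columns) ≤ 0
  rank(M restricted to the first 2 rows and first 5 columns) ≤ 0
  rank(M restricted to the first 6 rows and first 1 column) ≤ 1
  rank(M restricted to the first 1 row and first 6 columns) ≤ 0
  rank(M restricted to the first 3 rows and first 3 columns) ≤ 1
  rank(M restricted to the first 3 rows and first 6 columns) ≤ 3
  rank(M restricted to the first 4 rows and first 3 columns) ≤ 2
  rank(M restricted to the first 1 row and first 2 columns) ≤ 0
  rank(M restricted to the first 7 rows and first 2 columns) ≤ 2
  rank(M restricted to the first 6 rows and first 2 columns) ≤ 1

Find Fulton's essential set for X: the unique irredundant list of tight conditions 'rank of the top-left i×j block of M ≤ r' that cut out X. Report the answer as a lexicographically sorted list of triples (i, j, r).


Rank table r_w(7×7) implied by the 10 constraints:

  i=1: 0 0 0 0 0 0 1
  i=2: 0 0 0 0 0 1 2
  i=3: 1 1 1 1 1 2 3
  i=4: 1 1 2 2 2 3 4
  i=5: 1 1 2 3 3 4 5
  i=6: 1 1 2 3 4 5 6
  i=7: 1 2 3 4 5 6 7

reading off 1-entries of Δ²R: w = (7, 6, 1, 3, 4, 5, 2).

Fulton essential set (3 of the 14 Rothe cells):

[(1, 6, 0), (2, 5, 0), (6, 2, 1)]


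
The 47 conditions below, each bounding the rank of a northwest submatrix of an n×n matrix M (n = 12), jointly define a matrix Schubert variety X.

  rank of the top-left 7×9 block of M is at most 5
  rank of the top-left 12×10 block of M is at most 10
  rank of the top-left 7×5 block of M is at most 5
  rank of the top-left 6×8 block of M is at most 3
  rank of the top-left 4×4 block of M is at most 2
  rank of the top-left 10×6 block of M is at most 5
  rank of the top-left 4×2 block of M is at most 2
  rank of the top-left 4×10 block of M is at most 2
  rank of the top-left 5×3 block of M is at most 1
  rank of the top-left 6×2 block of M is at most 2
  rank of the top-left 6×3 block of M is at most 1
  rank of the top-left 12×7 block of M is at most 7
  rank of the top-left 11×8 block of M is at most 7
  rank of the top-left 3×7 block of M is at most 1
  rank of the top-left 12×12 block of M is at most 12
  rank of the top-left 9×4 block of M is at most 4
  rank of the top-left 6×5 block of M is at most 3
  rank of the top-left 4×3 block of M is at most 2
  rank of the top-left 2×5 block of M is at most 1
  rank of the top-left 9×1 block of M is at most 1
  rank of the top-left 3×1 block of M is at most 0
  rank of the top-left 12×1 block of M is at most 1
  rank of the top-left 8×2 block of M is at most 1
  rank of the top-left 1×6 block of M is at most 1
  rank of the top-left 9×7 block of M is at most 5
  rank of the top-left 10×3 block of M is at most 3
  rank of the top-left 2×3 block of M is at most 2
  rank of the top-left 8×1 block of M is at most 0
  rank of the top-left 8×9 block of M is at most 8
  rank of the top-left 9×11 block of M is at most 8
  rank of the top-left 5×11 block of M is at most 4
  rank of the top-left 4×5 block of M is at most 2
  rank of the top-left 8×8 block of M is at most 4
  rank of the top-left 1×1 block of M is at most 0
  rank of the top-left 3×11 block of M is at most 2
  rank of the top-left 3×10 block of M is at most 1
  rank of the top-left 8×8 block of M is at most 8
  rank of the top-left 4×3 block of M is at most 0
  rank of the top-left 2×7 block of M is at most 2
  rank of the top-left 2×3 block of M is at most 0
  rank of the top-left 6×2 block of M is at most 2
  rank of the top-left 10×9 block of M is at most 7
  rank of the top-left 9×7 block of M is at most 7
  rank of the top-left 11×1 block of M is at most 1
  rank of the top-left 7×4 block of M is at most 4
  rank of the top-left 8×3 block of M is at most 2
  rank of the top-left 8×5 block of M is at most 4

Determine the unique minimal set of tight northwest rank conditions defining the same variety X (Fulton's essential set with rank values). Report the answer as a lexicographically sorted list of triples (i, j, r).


Propagating the 47 rank bounds to every northwest block:

  i=1: 0 0 0 1 1 1 1 1 1 1 1 1
  i=2: 0 0 0 1 1 1 1 1 1 1 2 2
  i=3: 0 0 0 1 1 1 1 1 1 1 2 3
  i=4: 0 0 0 1 2 2 2 2 2 2 3 4
  i=5: 0 1 1 2 3 3 3 3 3 3 4 5
  i=6: 0 1 1 2 3 3 3 3 4 4 5 6
  i=7: 0 1 2 3 4 4 4 4 5 5 6 7
  i=8: 0 1 2 3 4 4 4 4 5 6 7 8
  i=9: 1 2 3 4 5 5 5 5 6 7 8 9
  i=10: 1 2 3 4 5 5 6 6 7 8 9 10
  i=11: 1 2 3 4 5 6 7 7 8 9 10 11
  i=12: 1 2 3 4 5 6 7 8 9 10 11 12

reading off 1-entries of Δ²R: w = (4, 11, 12, 5, 2, 9, 3, 10, 1, 7, 6, 8).

7 SE-corners of the 36-cell Rothe diagram give Ess(w):

[(3, 10, 1), (4, 3, 0), (6, 3, 1), (6, 8, 3), (8, 1, 0), (8, 8, 4), (10, 6, 5)]


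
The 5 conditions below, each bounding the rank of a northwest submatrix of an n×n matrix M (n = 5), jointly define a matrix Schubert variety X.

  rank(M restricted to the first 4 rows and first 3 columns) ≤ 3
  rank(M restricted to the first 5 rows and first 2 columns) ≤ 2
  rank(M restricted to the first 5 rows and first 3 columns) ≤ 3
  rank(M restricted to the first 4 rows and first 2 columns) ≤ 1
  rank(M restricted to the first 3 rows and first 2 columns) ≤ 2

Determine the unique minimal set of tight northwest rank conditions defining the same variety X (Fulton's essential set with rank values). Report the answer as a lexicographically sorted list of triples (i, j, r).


Propagating the 5 rank bounds to every northwest block:

  R[1]: 1  1  1  1  1
  R[2]: 1  1  2  2  2
  R[3]: 1  1  2  3  3
  R[4]: 1  1  2  3  4
  R[5]: 1  2  3  4  5

hence w(1..5) = (1, 3, 4, 5, 2).

1 SE-corner of the 3-cell Rothe diagram gives Ess(w):

[(4, 2, 1)]


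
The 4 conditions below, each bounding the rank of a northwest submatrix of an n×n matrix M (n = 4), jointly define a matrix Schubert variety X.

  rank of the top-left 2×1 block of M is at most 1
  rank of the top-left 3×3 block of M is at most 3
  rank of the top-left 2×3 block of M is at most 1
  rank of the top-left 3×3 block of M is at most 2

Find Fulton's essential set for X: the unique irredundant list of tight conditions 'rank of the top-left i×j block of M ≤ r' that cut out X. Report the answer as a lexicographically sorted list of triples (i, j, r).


Propagating the 4 rank bounds to every northwest block:

  i=1: 1, 1, 1, 1
  i=2: 1, 1, 1, 2
  i=3: 1, 2, 2, 3
  i=4: 1, 2, 3, 4

so w = (1, 4, 2, 3).

|D(w)|=2, |Ess(w)|=1:

[(2, 3, 1)]


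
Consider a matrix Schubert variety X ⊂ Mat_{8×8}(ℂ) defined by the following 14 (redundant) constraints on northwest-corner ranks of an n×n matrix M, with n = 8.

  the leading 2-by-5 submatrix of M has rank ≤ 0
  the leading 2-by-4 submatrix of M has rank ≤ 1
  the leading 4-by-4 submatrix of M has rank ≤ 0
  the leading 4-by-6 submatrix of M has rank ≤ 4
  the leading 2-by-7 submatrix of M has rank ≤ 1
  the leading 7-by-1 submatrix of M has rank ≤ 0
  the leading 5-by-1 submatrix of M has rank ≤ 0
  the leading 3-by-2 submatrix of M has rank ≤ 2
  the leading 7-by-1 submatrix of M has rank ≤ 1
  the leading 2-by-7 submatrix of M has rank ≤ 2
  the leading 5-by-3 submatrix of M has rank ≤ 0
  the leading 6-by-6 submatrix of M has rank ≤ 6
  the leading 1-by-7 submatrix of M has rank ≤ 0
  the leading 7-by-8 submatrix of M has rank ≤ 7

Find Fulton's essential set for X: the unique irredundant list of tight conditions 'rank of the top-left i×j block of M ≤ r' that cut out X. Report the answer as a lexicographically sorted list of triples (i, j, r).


Recovering R(i,j) via the rank-extension bound from the 14 conditions:

  R[1]: 0 | 0 | 0 | 0 | 0 | 0 | 0 | 1
  R[2]: 0 | 0 | 0 | 0 | 0 | 1 | 1 | 2
  R[3]: 0 | 0 | 0 | 0 | 1 | 2 | 2 | 3
  R[4]: 0 | 0 | 0 | 0 | 1 | 2 | 3 | 4
  R[5]: 0 | 0 | 0 | 1 | 2 | 3 | 4 | 5
  R[6]: 0 | 1 | 1 | 2 | 3 | 4 | 5 | 6
  R[7]: 0 | 1 | 2 | 3 | 4 | 5 | 6 | 7
  R[8]: 1 | 2 | 3 | 4 | 5 | 6 | 7 | 8

reading off 1-entries of Δ²R: w = (8, 6, 5, 7, 4, 2, 3, 1).

ℓ(w)=25; the 5 essential cells (i,j,r):

[(1, 7, 0), (2, 5, 0), (4, 4, 0), (5, 3, 0), (7, 1, 0)]


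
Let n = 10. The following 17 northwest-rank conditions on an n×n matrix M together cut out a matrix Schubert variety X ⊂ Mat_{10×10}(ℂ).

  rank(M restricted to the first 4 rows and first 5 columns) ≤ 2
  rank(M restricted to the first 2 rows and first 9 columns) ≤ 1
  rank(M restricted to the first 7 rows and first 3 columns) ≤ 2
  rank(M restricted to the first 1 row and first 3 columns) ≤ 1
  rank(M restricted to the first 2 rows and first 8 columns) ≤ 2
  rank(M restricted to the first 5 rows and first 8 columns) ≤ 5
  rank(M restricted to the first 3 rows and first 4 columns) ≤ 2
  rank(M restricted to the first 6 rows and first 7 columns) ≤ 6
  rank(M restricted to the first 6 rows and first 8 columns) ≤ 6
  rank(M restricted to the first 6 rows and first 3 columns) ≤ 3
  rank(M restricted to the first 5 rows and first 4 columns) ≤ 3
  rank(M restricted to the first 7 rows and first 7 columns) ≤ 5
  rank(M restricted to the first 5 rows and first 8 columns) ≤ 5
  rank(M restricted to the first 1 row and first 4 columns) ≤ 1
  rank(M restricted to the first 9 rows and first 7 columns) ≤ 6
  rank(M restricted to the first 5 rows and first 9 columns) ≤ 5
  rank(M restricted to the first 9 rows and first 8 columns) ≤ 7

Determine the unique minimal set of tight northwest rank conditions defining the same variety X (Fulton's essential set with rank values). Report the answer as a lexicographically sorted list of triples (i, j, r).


Propagating the 17 rank bounds to every northwest block:

  R[1]: 1 1 1 1 1 1 1 1 1 1
  R[2]: 1 1 1 1 1 1 1 1 1 2
  R[3]: 1 2 2 2 2 2 2 2 2 3
  R[4]: 1 2 2 2 2 3 3 3 3 4
  R[5]: 1 2 2 3 3 4 4 4 4 5
  R[6]: 1 2 2 3 4 5 5 5 5 6
  R[7]: 1 2 2 3 4 5 5 6 6 7
  R[8]: 1 2 3 4 5 6 6 7 7 8
  R[9]: 1 2 3 4 5 6 6 7 8 9
  R[10]: 1 2 3 4 5 6 7 8 9 10

second differences of R give the permutation w = (1, 10, 2, 6, 4, 5, 8, 3, 9, 7).

ℓ(w)=16; the 5 essential cells (i,j,r):

[(2, 9, 1), (4, 5, 2), (7, 3, 2), (7, 7, 5), (9, 7, 6)]


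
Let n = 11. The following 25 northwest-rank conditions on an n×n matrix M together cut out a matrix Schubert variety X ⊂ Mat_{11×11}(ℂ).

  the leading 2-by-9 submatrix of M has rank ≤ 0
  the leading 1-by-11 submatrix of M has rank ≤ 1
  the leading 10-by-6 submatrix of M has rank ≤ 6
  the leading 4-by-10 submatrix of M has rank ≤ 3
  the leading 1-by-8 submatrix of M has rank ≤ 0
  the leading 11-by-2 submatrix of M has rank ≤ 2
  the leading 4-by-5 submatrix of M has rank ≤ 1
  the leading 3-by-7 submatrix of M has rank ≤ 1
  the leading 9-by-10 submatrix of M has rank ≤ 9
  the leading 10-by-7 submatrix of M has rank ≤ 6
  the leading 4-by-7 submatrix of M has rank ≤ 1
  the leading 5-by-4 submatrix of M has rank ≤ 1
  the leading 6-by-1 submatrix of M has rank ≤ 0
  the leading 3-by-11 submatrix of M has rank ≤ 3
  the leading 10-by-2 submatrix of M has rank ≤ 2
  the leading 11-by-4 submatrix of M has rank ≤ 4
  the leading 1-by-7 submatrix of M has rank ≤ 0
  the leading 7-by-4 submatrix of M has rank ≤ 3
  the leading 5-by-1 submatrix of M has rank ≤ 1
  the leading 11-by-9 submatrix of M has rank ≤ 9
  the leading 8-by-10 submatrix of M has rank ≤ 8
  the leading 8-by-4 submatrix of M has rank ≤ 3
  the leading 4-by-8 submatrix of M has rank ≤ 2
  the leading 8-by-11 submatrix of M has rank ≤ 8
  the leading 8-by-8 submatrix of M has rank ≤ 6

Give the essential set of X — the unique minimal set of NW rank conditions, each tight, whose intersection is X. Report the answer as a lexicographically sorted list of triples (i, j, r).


Propagating the 25 rank bounds to every northwest block:

  R[1]: 0  0  0  0  0  0  0  0  0  1  1
  R[2]: 0  0  0  0  0  0  0  0  0  1  2
  R[3]: 0  1  1  1  1  1  1  1  1  2  3
  R[4]: 0  1  1  1  1  1  1  2  2  3  4
  R[5]: 0  1  1  1  2  2  2  3  3  4  5
  R[6]: 0  1  2  2  3  3  3  4  4  5  6
  R[7]: 1  2  3  3  4  4  4  5  5  6  7
  R[8]: 1  2  3  3  4  5  5  6  6  7  8
  R[9]: 1  2  3  4  5  6  6  7  7  8  9
  R[10]: 1  2  3  4  5  6  6  7  8  9  10
  R[11]: 1  2  3  4  5  6  7  8  9  10  11

second differences of R give the permutation w = (10, 11, 2, 8, 5, 3, 1, 6, 4, 9, 7).

Fulton essential set (6 of the 31 Rothe cells):

[(2, 9, 0), (4, 7, 1), (5, 4, 1), (6, 1, 0), (8, 4, 3), (10, 7, 6)]
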